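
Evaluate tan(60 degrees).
tan(60 degrees) = sqrt(3)
Decimal approximation: 1.7321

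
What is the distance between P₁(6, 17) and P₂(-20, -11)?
Using the distance formula: d = sqrt((x₂-x₁)² + (y₂-y₁)²)
dx = (-20) - 6 = -26
dy = (-11) - 17 = -28
d = sqrt((-26)² + (-28)²) = sqrt(676 + 784) = sqrt(1460) = 38.21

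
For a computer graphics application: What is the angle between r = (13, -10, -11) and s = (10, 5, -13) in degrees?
r·s = 223, |r|² = 390, |s|² = 294
cos θ = 223/√114660 ≈ 0.6586
θ ≈ 48.81°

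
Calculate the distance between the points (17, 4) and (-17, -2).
Using the distance formula: d = sqrt((x₂-x₁)² + (y₂-y₁)²)
dx = (-17) - 17 = -34
dy = (-2) - 4 = -6
d = sqrt((-34)² + (-6)²) = sqrt(1156 + 36) = sqrt(1192) = 34.53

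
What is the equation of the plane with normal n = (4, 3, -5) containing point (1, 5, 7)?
d = n·P = (4)(1) + (3)(5) + (-5)(7) = -16
Plane: 4x + 3y - 5z = -16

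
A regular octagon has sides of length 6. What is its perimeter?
Perimeter = number of sides * side length
Perimeter = 8 * 6
Perimeter = 48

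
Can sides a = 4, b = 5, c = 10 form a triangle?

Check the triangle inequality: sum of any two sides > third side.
No: 4 + 5 = 9 is not > 10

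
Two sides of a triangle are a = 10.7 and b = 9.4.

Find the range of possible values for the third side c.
By the triangle inequality: |a - b| < c < a + b
|10.7 - 9.4| < c < 10.7 + 9.4
1.3 < c < 20.1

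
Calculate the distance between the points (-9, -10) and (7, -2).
Using the distance formula: d = sqrt((x₂-x₁)² + (y₂-y₁)²)
dx = 7 - (-9) = 16
dy = (-2) - (-10) = 8
d = sqrt(16² + 8²) = sqrt(256 + 64) = sqrt(320) = 17.89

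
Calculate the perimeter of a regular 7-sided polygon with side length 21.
Perimeter = number of sides * side length
Perimeter = 7 * 21
Perimeter = 147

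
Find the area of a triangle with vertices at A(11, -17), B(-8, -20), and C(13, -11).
Using the coordinate formula: Area = (1/2)|x₁(y₂-y₃) + x₂(y₃-y₁) + x₃(y₁-y₂)|
Area = (1/2)|11((-20)-(-11)) + (-8)((-11)-(-17)) + 13((-17)-(-20))|
Area = (1/2)|11*(-9) + (-8)*6 + 13*3|
Area = (1/2)|(-99) + (-48) + 39|
Area = (1/2)*108 = 54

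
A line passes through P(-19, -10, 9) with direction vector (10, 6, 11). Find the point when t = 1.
P(1) = (-19 + 10(1), -10 + 6(1), 9 + 11(1)) = (-9, -4, 20)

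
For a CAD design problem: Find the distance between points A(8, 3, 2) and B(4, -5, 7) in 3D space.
d = √[(-4)² + (-8)² + (5)²] = √105 = 10.25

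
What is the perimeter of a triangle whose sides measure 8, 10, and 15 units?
Perimeter = sum of all sides
Perimeter = 8 + 10 + 15
Perimeter = 33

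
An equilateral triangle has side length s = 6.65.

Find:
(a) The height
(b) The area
(a) Height h = s·√3/2 = 6.65·√3/2 = 5.759
(b) Area = (√3/4)·s² = (√3/4)·6.65² = (√3/4)·44.2225 = 19.15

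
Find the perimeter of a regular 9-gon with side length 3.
Perimeter = number of sides * side length
Perimeter = 9 * 3
Perimeter = 27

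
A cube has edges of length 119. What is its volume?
Volume = s³
Volume = 119³
Volume = 1685159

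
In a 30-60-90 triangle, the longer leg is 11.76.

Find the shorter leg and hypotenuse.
In a 30-60-90 triangle, sides are in ratio 1 : √3 : 2.
Long leg = short leg·√3  →  short leg = 11.76/√3 = 6.79
Hypotenuse = 2·(short leg) = 2·11.76/√3 = 13.58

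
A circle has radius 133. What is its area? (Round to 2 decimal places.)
Area = pi * r²
Area = pi * 133²
Area = pi * 17689
Area = 55571.63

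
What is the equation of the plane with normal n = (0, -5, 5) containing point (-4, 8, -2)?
d = n·P = (0)(-4) + (-5)(8) + (5)(-2) = -50
Plane: -5y + 5z = -50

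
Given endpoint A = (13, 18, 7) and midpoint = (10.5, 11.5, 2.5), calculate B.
B = (2×10.5 - 13, 2×11.5 - 18, 2×2.5 - 7) = (8, 5, -2)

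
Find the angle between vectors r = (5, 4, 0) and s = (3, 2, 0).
r·s = 23, |r|² = 41, |s|² = 13
cos θ = 23/√533 ≈ 0.9962
θ ≈ 4.97°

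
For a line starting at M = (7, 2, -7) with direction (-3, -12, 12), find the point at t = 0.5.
P(0.5) = (7 + (-3)(0.5), 2 + (-12)(0.5), -7 + 12(0.5)) = (5.5, -4, -1)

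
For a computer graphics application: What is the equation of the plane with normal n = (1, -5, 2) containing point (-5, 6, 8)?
d = n·P = (1)(-5) + (-5)(6) + (2)(8) = -19
Plane: x - 5y + 2z = -19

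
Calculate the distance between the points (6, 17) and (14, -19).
Using the distance formula: d = sqrt((x₂-x₁)² + (y₂-y₁)²)
dx = 14 - 6 = 8
dy = (-19) - 17 = -36
d = sqrt(8² + (-36)²) = sqrt(64 + 1296) = sqrt(1360) = 36.88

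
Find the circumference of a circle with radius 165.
Circumference = 2 * pi * r
Circumference = 2 * pi * 165
Circumference = 1036.73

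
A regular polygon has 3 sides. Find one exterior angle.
Exterior angle of a regular n-gon = 360/n
Exterior angle = 360/3
Exterior angle = 120 degrees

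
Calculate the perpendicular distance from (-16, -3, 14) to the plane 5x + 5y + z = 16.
d = |5(-16) + 5(-3) + 1(14) - (16)| / √(5² + 5² + 1²) = 97/√51 = 13.58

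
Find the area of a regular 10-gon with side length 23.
For a regular 10-gon with side length s = 23:
Apothem a = s / (2*tan(pi/10)) = 23 / (2*tan(pi/10)) ≈ 35.3934
Perimeter P = 10 * 23 = 230
Area = (1/2) * P * a = (1/2) * 230 * 35.3934 = 4070.24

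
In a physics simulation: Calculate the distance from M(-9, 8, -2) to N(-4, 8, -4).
d = √[(5)² + (0)² + (-2)²] = √29 = 5.385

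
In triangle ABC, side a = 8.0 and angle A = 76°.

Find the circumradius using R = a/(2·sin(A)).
R = a/(2·sin(A)) = 8.0/(2·sin(76°))
R = 8.0/(2·0.970296) = 8.0/1.940591 = 4.122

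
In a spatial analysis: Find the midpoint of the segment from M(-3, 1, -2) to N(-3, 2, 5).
Midpoint = ((-3-3)/2, (1+2)/2, (-2+5)/2) = (-3, 1.5, 1.5)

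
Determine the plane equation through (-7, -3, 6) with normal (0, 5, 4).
d = n·P = (0)(-7) + (5)(-3) + (4)(6) = 9
Plane: 5y + 4z = 9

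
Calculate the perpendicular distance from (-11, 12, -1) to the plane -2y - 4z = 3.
d = |0(-11) + (-2)(12) + (-4)(-1) - (3)| / √(0² + (-2)² + (-4)²) = 23/√20 = 5.143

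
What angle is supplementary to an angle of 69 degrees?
Supplementary angles sum to 180 degrees.
Other angle = 180 - 69
Other angle = 111 degrees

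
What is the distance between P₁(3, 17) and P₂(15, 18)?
Using the distance formula: d = sqrt((x₂-x₁)² + (y₂-y₁)²)
dx = 15 - 3 = 12
dy = 18 - 17 = 1
d = sqrt(12² + 1²) = sqrt(144 + 1) = sqrt(145) = 12.04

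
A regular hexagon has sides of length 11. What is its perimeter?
Perimeter = number of sides * side length
Perimeter = 6 * 11
Perimeter = 66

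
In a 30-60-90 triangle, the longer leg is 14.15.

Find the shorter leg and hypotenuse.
In a 30-60-90 triangle, sides are in ratio 1 : √3 : 2.
Long leg = short leg·√3  →  short leg = 14.15/√3 = 8.17
Hypotenuse = 2·(short leg) = 2·14.15/√3 = 16.34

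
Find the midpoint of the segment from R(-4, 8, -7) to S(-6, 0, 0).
Midpoint = ((-4-6)/2, (8+0)/2, (-7+0)/2) = (-5, 4, -3.5)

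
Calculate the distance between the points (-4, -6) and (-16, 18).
Using the distance formula: d = sqrt((x₂-x₁)² + (y₂-y₁)²)
dx = (-16) - (-4) = -12
dy = 18 - (-6) = 24
d = sqrt((-12)² + 24²) = sqrt(144 + 576) = sqrt(720) = 26.83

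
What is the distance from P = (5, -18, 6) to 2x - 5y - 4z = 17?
d = |2(5) + (-5)(-18) + (-4)(6) - (17)| / √(2² + (-5)² + (-4)²) = 59/√45 = 8.795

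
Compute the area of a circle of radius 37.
Area = pi * r²
Area = pi * 37²
Area = pi * 1369
Area = 4300.84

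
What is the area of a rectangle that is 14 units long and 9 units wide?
Area = length * width
Area = 14 * 9
Area = 126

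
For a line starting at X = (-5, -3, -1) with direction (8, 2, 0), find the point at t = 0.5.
P(0.5) = (-5 + 8(0.5), -3 + 2(0.5), -1 + 0(0.5)) = (-1, -2, -1)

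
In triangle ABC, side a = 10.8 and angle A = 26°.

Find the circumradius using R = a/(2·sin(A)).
R = a/(2·sin(A)) = 10.8/(2·sin(26°))
R = 10.8/(2·0.438371) = 10.8/0.876742 = 12.32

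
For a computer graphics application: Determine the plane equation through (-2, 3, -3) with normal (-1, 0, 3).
d = n·P = (-1)(-2) + (0)(3) + (3)(-3) = -7
Plane: -x + 3z = -7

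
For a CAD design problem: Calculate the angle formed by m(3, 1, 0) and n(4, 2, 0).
m·n = 14, |m|² = 10, |n|² = 20
cos θ = 14/√200 ≈ 0.9899
θ ≈ 8.13°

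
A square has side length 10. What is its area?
Area = s²
Area = 10²
Area = 100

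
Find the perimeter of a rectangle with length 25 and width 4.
Perimeter = 2 * (length + width)
Perimeter = 2 * (25 + 4)
Perimeter = 2 * 29
Perimeter = 58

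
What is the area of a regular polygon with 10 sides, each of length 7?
For a regular 10-gon with side length s = 7:
Apothem a = s / (2*tan(pi/10)) = 7 / (2*tan(pi/10)) ≈ 10.7719
Perimeter P = 10 * 7 = 70
Area = (1/2) * P * a = (1/2) * 70 * 10.7719 = 377.02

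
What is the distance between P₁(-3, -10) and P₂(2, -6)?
Using the distance formula: d = sqrt((x₂-x₁)² + (y₂-y₁)²)
dx = 2 - (-3) = 5
dy = (-6) - (-10) = 4
d = sqrt(5² + 4²) = sqrt(25 + 16) = sqrt(41) = 6.40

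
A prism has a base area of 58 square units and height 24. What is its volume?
Volume = base area * height
Volume = 58 * 24
Volume = 1392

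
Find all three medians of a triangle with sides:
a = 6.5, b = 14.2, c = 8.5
Using m_x = ½√(2y² + 2z² - x²):
m_a = ½√(2·14.2² + 2·8.5² - 6.5²) = ½√505.53 = 11.24
m_b = ½√(2·6.5² + 2·8.5² - 14.2²) = ½√27.36 = 2.615
m_c = ½√(2·6.5² + 2·14.2² - 8.5²) = ½√415.53 = 10.19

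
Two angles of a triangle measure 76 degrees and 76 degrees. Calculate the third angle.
Sum of angles in a triangle = 180 degrees
Third angle = 180 - 76 - 76
Third angle = 28 degrees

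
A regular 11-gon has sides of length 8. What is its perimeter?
Perimeter = number of sides * side length
Perimeter = 11 * 8
Perimeter = 88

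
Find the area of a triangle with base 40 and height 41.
Area = (1/2) * base * height
Area = (1/2) * 40 * 41
Area = 820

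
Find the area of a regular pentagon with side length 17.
For a regular 5-gon with side length s = 17:
Apothem a = s / (2*tan(pi/5)) = 17 / (2*tan(pi/5)) ≈ 11.6992
Perimeter P = 5 * 17 = 85
Area = (1/2) * P * a = (1/2) * 85 * 11.6992 = 497.22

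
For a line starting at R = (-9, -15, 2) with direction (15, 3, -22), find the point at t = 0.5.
P(0.5) = (-9 + 15(0.5), -15 + 3(0.5), 2 + (-22)(0.5)) = (-1.5, -13.5, -9)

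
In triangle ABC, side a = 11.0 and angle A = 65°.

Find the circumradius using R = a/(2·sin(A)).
R = a/(2·sin(A)) = 11.0/(2·sin(65°))
R = 11.0/(2·0.906308) = 11.0/1.812616 = 6.069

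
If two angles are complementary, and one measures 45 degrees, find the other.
Complementary angles sum to 90 degrees.
Other angle = 90 - 45
Other angle = 45 degrees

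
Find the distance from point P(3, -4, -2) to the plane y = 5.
d = |0(3) + 1(-4) + 0(-2) - (5)| / √(0² + 1² + 0²) = 9/√1 = 9.0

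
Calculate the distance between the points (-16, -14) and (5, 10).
Using the distance formula: d = sqrt((x₂-x₁)² + (y₂-y₁)²)
dx = 5 - (-16) = 21
dy = 10 - (-14) = 24
d = sqrt(21² + 24²) = sqrt(441 + 576) = sqrt(1017) = 31.89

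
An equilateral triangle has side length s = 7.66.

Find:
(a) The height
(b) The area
(a) Height h = s·√3/2 = 7.66·√3/2 = 6.634
(b) Area = (√3/4)·s² = (√3/4)·7.66² = (√3/4)·58.6756 = 25.41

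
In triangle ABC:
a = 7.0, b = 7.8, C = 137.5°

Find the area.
Using A = ½ab·sin(C):
A = ½·7.0·7.8·sin(137.5°) = ½·54.6·0.675590 = 18.44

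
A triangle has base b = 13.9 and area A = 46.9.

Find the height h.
A = ½bh  →  h = 2A/b
h = 2·46.9/13.9 = 6.748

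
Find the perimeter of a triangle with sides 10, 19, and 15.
Perimeter = sum of all sides
Perimeter = 10 + 19 + 15
Perimeter = 44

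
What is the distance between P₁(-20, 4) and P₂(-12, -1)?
Using the distance formula: d = sqrt((x₂-x₁)² + (y₂-y₁)²)
dx = (-12) - (-20) = 8
dy = (-1) - 4 = -5
d = sqrt(8² + (-5)²) = sqrt(64 + 25) = sqrt(89) = 9.43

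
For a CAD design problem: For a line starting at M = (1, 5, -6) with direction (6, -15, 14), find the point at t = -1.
P(-1) = (1 + 6(-1), 5 + (-15)(-1), -6 + 14(-1)) = (-5, 20, -20)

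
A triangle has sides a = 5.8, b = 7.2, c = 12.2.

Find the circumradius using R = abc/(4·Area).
s = (a+b+c)/2 = 12.6
Area = √(s(s-a)(s-b)(s-c)) = √(12.6·6.8·5.4·0.4) = 13.604
R = abc/(4·Area) = (5.8·7.2·12.2)/(4·13.604) = 509.472/54.416 = 9.363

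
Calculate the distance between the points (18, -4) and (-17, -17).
Using the distance formula: d = sqrt((x₂-x₁)² + (y₂-y₁)²)
dx = (-17) - 18 = -35
dy = (-17) - (-4) = -13
d = sqrt((-35)² + (-13)²) = sqrt(1225 + 169) = sqrt(1394) = 37.34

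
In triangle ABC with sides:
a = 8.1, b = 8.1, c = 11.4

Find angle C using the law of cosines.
cos(C) = (a² + b² - c²)/(2ab)
cos(C) = (8.1² + 8.1² - 11.4²)/(2·8.1·8.1) = 1.26/131.22 = 0.009602
C = arccos(0.009602) = 89.45°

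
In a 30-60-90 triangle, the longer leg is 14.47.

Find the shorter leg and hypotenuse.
In a 30-60-90 triangle, sides are in ratio 1 : √3 : 2.
Long leg = short leg·√3  →  short leg = 14.47/√3 = 8.354
Hypotenuse = 2·(short leg) = 2·14.47/√3 = 16.71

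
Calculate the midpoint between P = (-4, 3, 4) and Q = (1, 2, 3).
Midpoint = ((-4+1)/2, (3+2)/2, (4+3)/2) = (-1.5, 2.5, 3.5)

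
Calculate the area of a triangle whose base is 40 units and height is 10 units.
Area = (1/2) * base * height
Area = (1/2) * 40 * 10
Area = 200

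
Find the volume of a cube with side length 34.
Volume = s³
Volume = 34³
Volume = 39304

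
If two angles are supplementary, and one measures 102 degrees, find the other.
Supplementary angles sum to 180 degrees.
Other angle = 180 - 102
Other angle = 78 degrees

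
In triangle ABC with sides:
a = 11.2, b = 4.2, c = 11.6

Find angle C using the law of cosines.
cos(C) = (a² + b² - c²)/(2ab)
cos(C) = (11.2² + 4.2² - 11.6²)/(2·11.2·4.2) = 8.52/94.08 = 0.090561
C = arccos(0.090561) = 84.8°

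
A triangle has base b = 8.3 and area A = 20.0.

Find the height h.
A = ½bh  →  h = 2A/b
h = 2·20.0/8.3 = 4.819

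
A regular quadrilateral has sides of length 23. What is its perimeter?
Perimeter = number of sides * side length
Perimeter = 4 * 23
Perimeter = 92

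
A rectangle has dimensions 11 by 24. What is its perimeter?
Perimeter = 2 * (length + width)
Perimeter = 2 * (11 + 24)
Perimeter = 2 * 35
Perimeter = 70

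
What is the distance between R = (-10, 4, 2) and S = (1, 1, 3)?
d = √[(11)² + (-3)² + (1)²] = √131 = 11.45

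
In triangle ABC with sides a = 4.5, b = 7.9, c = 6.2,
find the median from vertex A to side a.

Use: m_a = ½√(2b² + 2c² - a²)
m_a = ½√(2·7.9² + 2·6.2² - 4.5²)
m_a = ½√(124.82 + 76.88 - 20.25) = ½√181.45 = 6.735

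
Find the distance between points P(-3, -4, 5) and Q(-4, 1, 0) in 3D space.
d = √[(-1)² + (5)² + (-5)²] = √51 = 7.141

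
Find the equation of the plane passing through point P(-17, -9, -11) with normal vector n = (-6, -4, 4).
d = n·P = (-6)(-17) + (-4)(-9) + (4)(-11) = 94
Plane: -6x - 4y + 4z = 94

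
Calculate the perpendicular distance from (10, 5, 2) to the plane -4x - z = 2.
d = |(-4)(10) + 0(5) + (-1)(2) - (2)| / √((-4)² + 0² + (-1)²) = 44/√17 = 10.67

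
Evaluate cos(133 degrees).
cos(133 degrees) = -0.682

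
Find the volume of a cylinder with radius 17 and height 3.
Volume = pi * r² * h
Volume = pi * 17² * 3
Volume = pi * 289 * 3
Volume = pi * 867
Volume = 2723.76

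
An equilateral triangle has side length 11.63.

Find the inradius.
For an equilateral triangle, r = s/(2√3) where s is the side.
r = 11.63/(2√3) = 11.63/3.464102 = 3.357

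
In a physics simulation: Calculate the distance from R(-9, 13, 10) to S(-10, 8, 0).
d = √[(-1)² + (-5)² + (-10)²] = √126 = 11.22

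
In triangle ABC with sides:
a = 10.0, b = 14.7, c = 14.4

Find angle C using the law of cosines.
cos(C) = (a² + b² - c²)/(2ab)
cos(C) = (10.0² + 14.7² - 14.4²)/(2·10.0·14.7) = 108.73/294 = 0.369830
C = arccos(0.369830) = 68.29°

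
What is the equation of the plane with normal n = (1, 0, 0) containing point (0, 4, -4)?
d = n·P = (1)(0) + (0)(4) + (0)(-4) = 0
Plane: x = 0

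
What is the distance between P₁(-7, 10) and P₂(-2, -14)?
Using the distance formula: d = sqrt((x₂-x₁)² + (y₂-y₁)²)
dx = (-2) - (-7) = 5
dy = (-14) - 10 = -24
d = sqrt(5² + (-24)²) = sqrt(25 + 576) = sqrt(601) = 24.52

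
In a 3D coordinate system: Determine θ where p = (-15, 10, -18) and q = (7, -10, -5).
p·q = -115, |p|² = 649, |q|² = 174
cos θ = -115/√112926 ≈ -0.3422
θ ≈ 110.0°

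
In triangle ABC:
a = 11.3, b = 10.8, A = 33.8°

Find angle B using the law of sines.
sin(B)/b = sin(A)/a
sin(B) = b·sin(A)/a = 10.8·sin(33.8°)/11.3 = 0.531681
B = arcsin(0.531681) = 32.12°  (b ≤ a, so B ≤ A and the acute solution is unique)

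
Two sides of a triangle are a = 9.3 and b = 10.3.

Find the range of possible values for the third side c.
By the triangle inequality: |a - b| < c < a + b
|9.3 - 10.3| < c < 9.3 + 10.3
1 < c < 19.6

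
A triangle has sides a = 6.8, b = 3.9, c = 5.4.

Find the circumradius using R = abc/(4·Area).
s = (a+b+c)/2 = 8.05
Area = √(s(s-a)(s-b)(s-c)) = √(8.05·1.25·4.15·2.65) = 10.5196
R = abc/(4·Area) = (6.8·3.9·5.4)/(4·10.5196) = 143.208/42.0784 = 3.403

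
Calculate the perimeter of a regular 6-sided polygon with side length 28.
Perimeter = number of sides * side length
Perimeter = 6 * 28
Perimeter = 168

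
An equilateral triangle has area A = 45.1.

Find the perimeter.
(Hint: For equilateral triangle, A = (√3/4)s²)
A = (√3/4)s²  →  s² = 4A/√3 = 4·45.1/√3 = 104.154
s = 10.2056
Perimeter = 3s = 30.62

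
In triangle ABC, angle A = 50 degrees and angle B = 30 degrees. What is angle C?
Sum of angles in a triangle = 180 degrees
Third angle = 180 - 50 - 30
Third angle = 100 degrees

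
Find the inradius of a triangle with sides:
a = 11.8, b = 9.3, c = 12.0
s = (a+b+c)/2 = (11.8+9.3+12.0)/2 = 16.55
Area = √(s(s-a)(s-b)(s-c)) = √(16.55·4.75·7.25·4.55) = 50.9238
r = Area/s = 50.9238/16.55 = 3.077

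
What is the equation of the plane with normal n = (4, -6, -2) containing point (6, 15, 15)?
d = n·P = (4)(6) + (-6)(15) + (-2)(15) = -96
Plane: 4x - 6y - 2z = -96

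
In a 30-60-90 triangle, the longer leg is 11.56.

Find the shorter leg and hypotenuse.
In a 30-60-90 triangle, sides are in ratio 1 : √3 : 2.
Long leg = short leg·√3  →  short leg = 11.56/√3 = 6.674
Hypotenuse = 2·(short leg) = 2·11.56/√3 = 13.35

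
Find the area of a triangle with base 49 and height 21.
Area = (1/2) * base * height
Area = (1/2) * 49 * 21
Area = 514.50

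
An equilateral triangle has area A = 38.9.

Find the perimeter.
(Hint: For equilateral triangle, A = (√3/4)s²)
A = (√3/4)s²  →  s² = 4A/√3 = 4·38.9/√3 = 89.8357
s = 9.47817
Perimeter = 3s = 28.43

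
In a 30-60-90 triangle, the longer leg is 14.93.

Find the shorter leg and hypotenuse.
In a 30-60-90 triangle, sides are in ratio 1 : √3 : 2.
Long leg = short leg·√3  →  short leg = 14.93/√3 = 8.62
Hypotenuse = 2·(short leg) = 2·14.93/√3 = 17.24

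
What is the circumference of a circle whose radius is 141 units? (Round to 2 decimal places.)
Circumference = 2 * pi * r
Circumference = 2 * pi * 141
Circumference = 885.93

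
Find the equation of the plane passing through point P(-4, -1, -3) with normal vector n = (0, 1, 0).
d = n·P = (0)(-4) + (1)(-1) + (0)(-3) = -1
Plane: y = -1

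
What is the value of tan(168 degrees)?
tan(168 degrees) = -0.2126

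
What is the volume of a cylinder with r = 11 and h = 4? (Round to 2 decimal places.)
Volume = pi * r² * h
Volume = pi * 11² * 4
Volume = pi * 121 * 4
Volume = pi * 484
Volume = 1520.53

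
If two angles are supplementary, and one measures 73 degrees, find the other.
Supplementary angles sum to 180 degrees.
Other angle = 180 - 73
Other angle = 107 degrees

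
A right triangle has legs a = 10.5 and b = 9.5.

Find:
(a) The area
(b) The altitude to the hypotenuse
(a) Area = ½ab = ½·10.5·9.5 = 49.875
(b) Hypotenuse c = √(10.5² + 9.5²) = √200.5 = 14.1598
    Area = ½·c·h_c  →  h_c = 2·Area/c = 2·49.875/14.1598 = 7.045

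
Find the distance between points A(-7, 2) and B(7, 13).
Using the distance formula: d = sqrt((x₂-x₁)² + (y₂-y₁)²)
dx = 7 - (-7) = 14
dy = 13 - 2 = 11
d = sqrt(14² + 11²) = sqrt(196 + 121) = sqrt(317) = 17.80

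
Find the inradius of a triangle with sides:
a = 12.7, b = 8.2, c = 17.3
s = (a+b+c)/2 = (12.7+8.2+17.3)/2 = 19.1
Area = √(s(s-a)(s-b)(s-c)) = √(19.1·6.4·10.9·1.8) = 48.9729
r = Area/s = 48.9729/19.1 = 2.564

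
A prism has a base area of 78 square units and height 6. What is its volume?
Volume = base area * height
Volume = 78 * 6
Volume = 468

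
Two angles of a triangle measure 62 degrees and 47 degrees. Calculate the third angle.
Sum of angles in a triangle = 180 degrees
Third angle = 180 - 62 - 47
Third angle = 71 degrees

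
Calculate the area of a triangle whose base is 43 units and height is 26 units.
Area = (1/2) * base * height
Area = (1/2) * 43 * 26
Area = 559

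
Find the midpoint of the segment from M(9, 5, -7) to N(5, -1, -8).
Midpoint = ((9+5)/2, (5-1)/2, (-7-8)/2) = (7, 2, -7.5)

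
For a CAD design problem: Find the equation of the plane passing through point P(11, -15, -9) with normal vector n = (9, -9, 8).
d = n·P = (9)(11) + (-9)(-15) + (8)(-9) = 162
Plane: 9x - 9y + 8z = 162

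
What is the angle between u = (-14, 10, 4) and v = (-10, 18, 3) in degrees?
u·v = 332, |u|² = 312, |v|² = 433
cos θ = 332/√135096 ≈ 0.9033
θ ≈ 25.41°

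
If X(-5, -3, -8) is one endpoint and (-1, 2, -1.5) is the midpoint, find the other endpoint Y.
Y = (2×(-1) - (-5), 2×2 - (-3), 2×(-1.5) - (-8)) = (3, 7, 5)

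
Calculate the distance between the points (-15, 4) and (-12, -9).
Using the distance formula: d = sqrt((x₂-x₁)² + (y₂-y₁)²)
dx = (-12) - (-15) = 3
dy = (-9) - 4 = -13
d = sqrt(3² + (-13)²) = sqrt(9 + 169) = sqrt(178) = 13.34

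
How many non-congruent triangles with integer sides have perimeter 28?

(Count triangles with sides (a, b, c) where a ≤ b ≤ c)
With a ≤ b ≤ c and a + b + c = 28, the triangle inequality a + b > c gives c < 28/2, so c ≤ 13.
Iterate a from 1 to ⌊p/3⌋ = 9; for each a, b ranges from a to ⌊(p−a)/2⌋ with c = p − a − b, keeping only c ≥ b.
Triples: (2, 13, 13), (3, 12, 13), (4, 11, 13), …
Count = 16 triangles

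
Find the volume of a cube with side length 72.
Volume = s³
Volume = 72³
Volume = 373248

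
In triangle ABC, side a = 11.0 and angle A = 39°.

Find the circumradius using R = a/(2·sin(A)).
R = a/(2·sin(A)) = 11.0/(2·sin(39°))
R = 11.0/(2·0.629320) = 11.0/1.258641 = 8.74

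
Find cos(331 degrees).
cos(331 degrees) = 0.8746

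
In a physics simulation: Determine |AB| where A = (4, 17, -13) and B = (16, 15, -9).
d = √[(12)² + (-2)² + (4)²] = √164 = 12.81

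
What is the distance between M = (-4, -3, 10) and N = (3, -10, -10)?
d = √[(7)² + (-7)² + (-20)²] = √498 = 22.32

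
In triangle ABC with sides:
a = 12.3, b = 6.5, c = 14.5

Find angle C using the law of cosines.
cos(C) = (a² + b² - c²)/(2ab)
cos(C) = (12.3² + 6.5² - 14.5²)/(2·12.3·6.5) = -16.71/159.9 = -0.104503
C = arccos(-0.104503) = 96°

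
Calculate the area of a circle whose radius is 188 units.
Area = pi * r²
Area = pi * 188²
Area = pi * 35344
Area = 111036.45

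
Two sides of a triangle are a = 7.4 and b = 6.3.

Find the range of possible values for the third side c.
By the triangle inequality: |a - b| < c < a + b
|7.4 - 6.3| < c < 7.4 + 6.3
1.1 < c < 13.7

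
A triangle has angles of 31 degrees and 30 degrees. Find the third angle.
Sum of angles in a triangle = 180 degrees
Third angle = 180 - 31 - 30
Third angle = 119 degrees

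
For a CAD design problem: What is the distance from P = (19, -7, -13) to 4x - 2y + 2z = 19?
d = |4(19) + (-2)(-7) + 2(-13) - (19)| / √(4² + (-2)² + 2²) = 45/√24 = 9.186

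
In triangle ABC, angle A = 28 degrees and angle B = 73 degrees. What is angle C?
Sum of angles in a triangle = 180 degrees
Third angle = 180 - 28 - 73
Third angle = 79 degrees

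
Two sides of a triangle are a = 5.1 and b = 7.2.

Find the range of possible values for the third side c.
By the triangle inequality: |a - b| < c < a + b
|5.1 - 7.2| < c < 5.1 + 7.2
2.1 < c < 12.3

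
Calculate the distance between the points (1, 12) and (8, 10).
Using the distance formula: d = sqrt((x₂-x₁)² + (y₂-y₁)²)
dx = 8 - 1 = 7
dy = 10 - 12 = -2
d = sqrt(7² + (-2)²) = sqrt(49 + 4) = sqrt(53) = 7.28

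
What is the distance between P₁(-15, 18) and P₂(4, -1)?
Using the distance formula: d = sqrt((x₂-x₁)² + (y₂-y₁)²)
dx = 4 - (-15) = 19
dy = (-1) - 18 = -19
d = sqrt(19² + (-19)²) = sqrt(361 + 361) = sqrt(722) = 26.87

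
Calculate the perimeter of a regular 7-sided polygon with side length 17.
Perimeter = number of sides * side length
Perimeter = 7 * 17
Perimeter = 119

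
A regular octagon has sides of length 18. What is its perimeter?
Perimeter = number of sides * side length
Perimeter = 8 * 18
Perimeter = 144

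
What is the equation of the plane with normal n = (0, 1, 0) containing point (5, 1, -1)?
d = n·P = (0)(5) + (1)(1) + (0)(-1) = 1
Plane: y = 1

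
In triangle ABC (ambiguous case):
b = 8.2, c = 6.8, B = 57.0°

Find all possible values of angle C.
sin(C)/c = sin(B)/b  →  sin(C) = c·sin(B)/b = 6.8·sin(57.0°)/8.2 = 0.695483
C₁ = arcsin(0.695483) = 44.07°,  C₂ = 180° - C₁ = 135.93°
Check C₂: A = 180° - 57.0° - 135.93° = -12.93° ≤ 0, rejected
C = 44.07° (one solution)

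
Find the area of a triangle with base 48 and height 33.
Area = (1/2) * base * height
Area = (1/2) * 48 * 33
Area = 792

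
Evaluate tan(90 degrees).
tan(90 degrees) = undefined
Decimal approximation: undefined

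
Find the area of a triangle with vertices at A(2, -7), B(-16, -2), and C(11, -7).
Using the coordinate formula: Area = (1/2)|x₁(y₂-y₃) + x₂(y₃-y₁) + x₃(y₁-y₂)|
Area = (1/2)|2((-2)-(-7)) + (-16)((-7)-(-7)) + 11((-7)-(-2))|
Area = (1/2)|2*5 + (-16)*0 + 11*(-5)|
Area = (1/2)|10 + 0 + (-55)|
Area = (1/2)*45 = 22.50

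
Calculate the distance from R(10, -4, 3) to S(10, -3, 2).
d = √[(0)² + (1)² + (-1)²] = √2 = 1.414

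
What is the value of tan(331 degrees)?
tan(331 degrees) = -0.5543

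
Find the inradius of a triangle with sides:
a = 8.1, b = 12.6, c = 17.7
s = (a+b+c)/2 = (8.1+12.6+17.7)/2 = 19.2
Area = √(s(s-a)(s-b)(s-c)) = √(19.2·11.1·6.6·1.5) = 45.9335
r = Area/s = 45.9335/19.2 = 2.392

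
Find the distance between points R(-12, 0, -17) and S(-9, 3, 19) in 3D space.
d = √[(3)² + (3)² + (36)²] = √1314 = 36.25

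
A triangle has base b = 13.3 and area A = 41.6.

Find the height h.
A = ½bh  →  h = 2A/b
h = 2·41.6/13.3 = 6.256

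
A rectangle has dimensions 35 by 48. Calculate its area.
Area = length * width
Area = 35 * 48
Area = 1680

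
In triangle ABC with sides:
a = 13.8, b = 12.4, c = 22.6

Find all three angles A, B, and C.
By the law of cosines:
cos(A) = (b² + c² - a²)/(2bc) = 0.845846  →  A = 32.24°
cos(B) = (a² + c² - b²)/(2ac) = 0.877645  →  B = 28.64°
cos(C) = (a² + b² - c²)/(2ab) = -0.486676  →  C = 119.1°
Check: A + B + C = 180.0° ✓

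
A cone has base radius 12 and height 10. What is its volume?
Volume = (1/3) * pi * r² * h
Volume = (1/3) * pi * 12² * 10
Volume = (1/3) * pi * 144 * 10
Volume = (1/3) * pi * 1440
Volume = 1507.96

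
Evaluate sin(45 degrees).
sin(45 degrees) = sqrt(2)/2
Decimal approximation: 0.7071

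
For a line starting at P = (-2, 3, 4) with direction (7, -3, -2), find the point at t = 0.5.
P(0.5) = (-2 + 7(0.5), 3 + (-3)(0.5), 4 + (-2)(0.5)) = (1.5, 1.5, 3)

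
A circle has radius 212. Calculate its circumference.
Circumference = 2 * pi * r
Circumference = 2 * pi * 212
Circumference = 1332.04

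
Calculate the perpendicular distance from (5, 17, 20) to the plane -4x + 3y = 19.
d = |(-4)(5) + 3(17) + 0(20) - (19)| / √((-4)² + 3² + 0²) = 12/√25 = 2.4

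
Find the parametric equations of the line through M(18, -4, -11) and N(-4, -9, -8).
Direction vector d = N - M = (-22, -5, 3)
x = 18 - 22t, y = -4 - 5t, z = -11 + 3t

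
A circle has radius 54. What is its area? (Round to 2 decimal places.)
Area = pi * r²
Area = pi * 54²
Area = pi * 2916
Area = 9160.88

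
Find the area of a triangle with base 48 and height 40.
Area = (1/2) * base * height
Area = (1/2) * 48 * 40
Area = 960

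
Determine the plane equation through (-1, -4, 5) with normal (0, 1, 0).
d = n·P = (0)(-1) + (1)(-4) + (0)(5) = -4
Plane: y = -4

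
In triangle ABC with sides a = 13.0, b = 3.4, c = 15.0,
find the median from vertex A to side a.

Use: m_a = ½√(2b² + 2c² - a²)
m_a = ½√(2·3.4² + 2·15.0² - 13.0²)
m_a = ½√(23.12 + 450 - 169) = ½√304.12 = 8.72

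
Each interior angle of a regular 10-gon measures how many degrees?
Interior angle of a regular n-gon = (n-2)*180/n
Interior angle = (10-2)*180/10
Interior angle = 8*180/10
Interior angle = 1440/10
Interior angle = 144 degrees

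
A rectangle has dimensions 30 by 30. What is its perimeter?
Perimeter = 2 * (length + width)
Perimeter = 2 * (30 + 30)
Perimeter = 2 * 60
Perimeter = 120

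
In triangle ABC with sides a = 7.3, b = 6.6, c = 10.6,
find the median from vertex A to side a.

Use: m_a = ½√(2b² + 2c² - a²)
m_a = ½√(2·6.6² + 2·10.6² - 7.3²)
m_a = ½√(87.12 + 224.72 - 53.29) = ½√258.55 = 8.04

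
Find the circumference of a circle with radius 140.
Circumference = 2 * pi * r
Circumference = 2 * pi * 140
Circumference = 879.65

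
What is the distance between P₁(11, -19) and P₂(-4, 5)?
Using the distance formula: d = sqrt((x₂-x₁)² + (y₂-y₁)²)
dx = (-4) - 11 = -15
dy = 5 - (-19) = 24
d = sqrt((-15)² + 24²) = sqrt(225 + 576) = sqrt(801) = 28.30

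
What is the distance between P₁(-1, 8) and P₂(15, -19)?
Using the distance formula: d = sqrt((x₂-x₁)² + (y₂-y₁)²)
dx = 15 - (-1) = 16
dy = (-19) - 8 = -27
d = sqrt(16² + (-27)²) = sqrt(256 + 729) = sqrt(985) = 31.38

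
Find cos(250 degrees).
cos(250 degrees) = -0.342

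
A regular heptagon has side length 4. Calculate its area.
For a regular 7-gon with side length s = 4:
Apothem a = s / (2*tan(pi/7)) = 4 / (2*tan(pi/7)) ≈ 4.153
Perimeter P = 7 * 4 = 28
Area = (1/2) * P * a = (1/2) * 28 * 4.153 = 58.14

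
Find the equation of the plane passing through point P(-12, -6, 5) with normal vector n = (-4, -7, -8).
d = n·P = (-4)(-12) + (-7)(-6) + (-8)(5) = 50
Plane: -4x - 7y - 8z = 50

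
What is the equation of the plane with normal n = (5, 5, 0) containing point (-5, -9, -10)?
d = n·P = (5)(-5) + (5)(-9) + (0)(-10) = -70
Plane: 5x + 5y = -70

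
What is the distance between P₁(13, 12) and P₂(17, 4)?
Using the distance formula: d = sqrt((x₂-x₁)² + (y₂-y₁)²)
dx = 17 - 13 = 4
dy = 4 - 12 = -8
d = sqrt(4² + (-8)²) = sqrt(16 + 64) = sqrt(80) = 8.94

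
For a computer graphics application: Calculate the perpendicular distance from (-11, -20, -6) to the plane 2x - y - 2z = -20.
d = |2(-11) + (-1)(-20) + (-2)(-6) - (-20)| / √(2² + (-1)² + (-2)²) = 30/√9 = 10.0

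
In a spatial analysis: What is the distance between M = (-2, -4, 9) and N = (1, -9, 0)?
d = √[(3)² + (-5)² + (-9)²] = √115 = 10.72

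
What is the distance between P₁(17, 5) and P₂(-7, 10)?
Using the distance formula: d = sqrt((x₂-x₁)² + (y₂-y₁)²)
dx = (-7) - 17 = -24
dy = 10 - 5 = 5
d = sqrt((-24)² + 5²) = sqrt(576 + 25) = sqrt(601) = 24.52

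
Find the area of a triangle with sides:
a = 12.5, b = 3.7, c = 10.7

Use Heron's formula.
s = (a+b+c)/2 = (12.5+3.7+10.7)/2 = 13.45
A = √(s(s-a)(s-b)(s-c)) = √(13.45·0.95·9.75·2.75)
A = √342.597 = 18.51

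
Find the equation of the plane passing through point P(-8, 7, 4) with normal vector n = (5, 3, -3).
d = n·P = (5)(-8) + (3)(7) + (-3)(4) = -31
Plane: 5x + 3y - 3z = -31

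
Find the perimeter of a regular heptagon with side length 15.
Perimeter = number of sides * side length
Perimeter = 7 * 15
Perimeter = 105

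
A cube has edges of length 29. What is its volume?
Volume = s³
Volume = 29³
Volume = 24389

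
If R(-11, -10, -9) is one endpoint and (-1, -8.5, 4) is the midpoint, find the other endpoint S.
S = (2×(-1) - (-11), 2×(-8.5) - (-10), 2×4 - (-9)) = (9, -7, 17)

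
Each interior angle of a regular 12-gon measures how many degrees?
Interior angle of a regular n-gon = (n-2)*180/n
Interior angle = (12-2)*180/12
Interior angle = 10*180/12
Interior angle = 1800/12
Interior angle = 150 degrees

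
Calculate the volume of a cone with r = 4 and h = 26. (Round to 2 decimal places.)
Volume = (1/3) * pi * r² * h
Volume = (1/3) * pi * 4² * 26
Volume = (1/3) * pi * 16 * 26
Volume = (1/3) * pi * 416
Volume = 435.63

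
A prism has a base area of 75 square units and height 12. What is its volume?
Volume = base area * height
Volume = 75 * 12
Volume = 900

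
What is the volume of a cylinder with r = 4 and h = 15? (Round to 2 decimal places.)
Volume = pi * r² * h
Volume = pi * 4² * 15
Volume = pi * 16 * 15
Volume = pi * 240
Volume = 753.98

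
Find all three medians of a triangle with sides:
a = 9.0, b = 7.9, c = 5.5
Using m_x = ½√(2y² + 2z² - x²):
m_a = ½√(2·7.9² + 2·5.5² - 9.0²) = ½√104.32 = 5.107
m_b = ½√(2·9.0² + 2·5.5² - 7.9²) = ½√160.09 = 6.326
m_c = ½√(2·9.0² + 2·7.9² - 5.5²) = ½√256.57 = 8.009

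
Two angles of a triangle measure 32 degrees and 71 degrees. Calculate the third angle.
Sum of angles in a triangle = 180 degrees
Third angle = 180 - 32 - 71
Third angle = 77 degrees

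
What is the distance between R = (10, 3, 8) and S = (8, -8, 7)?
d = √[(-2)² + (-11)² + (-1)²] = √126 = 11.22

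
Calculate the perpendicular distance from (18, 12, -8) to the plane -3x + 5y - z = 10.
d = |(-3)(18) + 5(12) + (-1)(-8) - (10)| / √((-3)² + 5² + (-1)²) = 4/√35 = 0.6761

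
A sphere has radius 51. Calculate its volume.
Volume = (4/3) * pi * r³
Volume = (4/3) * pi * 51³
Volume = (4/3) * pi * 132651
Volume = 555647.21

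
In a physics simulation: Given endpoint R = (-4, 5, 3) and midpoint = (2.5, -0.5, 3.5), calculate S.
S = (2×2.5 - (-4), 2×(-0.5) - 5, 2×3.5 - 3) = (9, -6, 4)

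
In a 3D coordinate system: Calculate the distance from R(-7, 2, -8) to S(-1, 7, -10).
d = √[(6)² + (5)² + (-2)²] = √65 = 8.062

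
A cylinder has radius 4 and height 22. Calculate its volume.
Volume = pi * r² * h
Volume = pi * 4² * 22
Volume = pi * 16 * 22
Volume = pi * 352
Volume = 1105.84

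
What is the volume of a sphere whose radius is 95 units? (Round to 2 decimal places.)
Volume = (4/3) * pi * r³
Volume = (4/3) * pi * 95³
Volume = (4/3) * pi * 857375
Volume = 3591364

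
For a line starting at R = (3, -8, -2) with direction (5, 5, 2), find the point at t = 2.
P(2) = (3 + 5(2), -8 + 5(2), -2 + 2(2)) = (13, 2, 2)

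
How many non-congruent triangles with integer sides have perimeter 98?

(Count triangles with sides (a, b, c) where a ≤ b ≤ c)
With a ≤ b ≤ c and a + b + c = 98, the triangle inequality a + b > c gives c < 98/2, so c ≤ 48.
Iterate a from 1 to ⌊p/3⌋ = 32; for each a, b ranges from a to ⌊(p−a)/2⌋ with c = p − a − b, keeping only c ≥ b.
Triples: (2, 48, 48), (3, 47, 48), (4, 46, 48), …
Count = 200 triangles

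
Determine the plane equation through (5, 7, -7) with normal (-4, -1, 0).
d = n·P = (-4)(5) + (-1)(7) + (0)(-7) = -27
Plane: -4x - y = -27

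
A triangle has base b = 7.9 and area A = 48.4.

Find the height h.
A = ½bh  →  h = 2A/b
h = 2·48.4/7.9 = 12.25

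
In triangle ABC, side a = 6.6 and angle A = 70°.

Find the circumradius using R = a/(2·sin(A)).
R = a/(2·sin(A)) = 6.6/(2·sin(70°))
R = 6.6/(2·0.939693) = 6.6/1.879385 = 3.512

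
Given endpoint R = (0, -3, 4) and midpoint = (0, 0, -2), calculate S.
S = (2×0 - 0, 2×0 - (-3), 2×(-2) - 4) = (0, 3, -8)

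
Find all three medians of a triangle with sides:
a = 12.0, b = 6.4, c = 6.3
Using m_x = ½√(2y² + 2z² - x²):
m_a = ½√(2·6.4² + 2·6.3² - 12.0²) = ½√17.3 = 2.08
m_b = ½√(2·12.0² + 2·6.3² - 6.4²) = ½√326.42 = 9.034
m_c = ½√(2·12.0² + 2·6.4² - 6.3²) = ½√330.23 = 9.086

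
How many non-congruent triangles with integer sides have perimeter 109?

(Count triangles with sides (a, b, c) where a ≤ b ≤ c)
With a ≤ b ≤ c and a + b + c = 109, the triangle inequality a + b > c gives c < 109/2, so c ≤ 54.
Iterate a from 1 to ⌊p/3⌋ = 36; for each a, b ranges from a to ⌊(p−a)/2⌋ with c = p − a − b, keeping only c ≥ b.
Triples: (1, 54, 54), (2, 53, 54), (3, 52, 54), …
Count = 261 triangles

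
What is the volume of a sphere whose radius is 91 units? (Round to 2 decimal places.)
Volume = (4/3) * pi * r³
Volume = (4/3) * pi * 91³
Volume = (4/3) * pi * 753571
Volume = 3156550.82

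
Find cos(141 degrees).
cos(141 degrees) = -0.7771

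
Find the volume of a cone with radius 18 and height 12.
Volume = (1/3) * pi * r² * h
Volume = (1/3) * pi * 18² * 12
Volume = (1/3) * pi * 324 * 12
Volume = (1/3) * pi * 3888
Volume = 4071.50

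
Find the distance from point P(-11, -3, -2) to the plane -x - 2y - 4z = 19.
d = |(-1)(-11) + (-2)(-3) + (-4)(-2) - (19)| / √((-1)² + (-2)² + (-4)²) = 6/√21 = 1.309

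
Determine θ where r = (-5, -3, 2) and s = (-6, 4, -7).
r·s = 4, |r|² = 38, |s|² = 101
cos θ = 4/√3838 ≈ 0.06457
θ ≈ 86.3°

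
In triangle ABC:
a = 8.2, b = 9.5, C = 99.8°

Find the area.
Using A = ½ab·sin(C):
A = ½·8.2·9.5·sin(99.8°) = ½·77.9·0.985408 = 38.38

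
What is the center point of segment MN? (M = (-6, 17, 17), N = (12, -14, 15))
Midpoint = ((-6+12)/2, (17-14)/2, (17+15)/2) = (3, 1.5, 16)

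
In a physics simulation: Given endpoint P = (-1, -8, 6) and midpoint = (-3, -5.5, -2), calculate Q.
Q = (2×(-3) - (-1), 2×(-5.5) - (-8), 2×(-2) - 6) = (-5, -3, -10)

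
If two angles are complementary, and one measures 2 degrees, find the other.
Complementary angles sum to 90 degrees.
Other angle = 90 - 2
Other angle = 88 degrees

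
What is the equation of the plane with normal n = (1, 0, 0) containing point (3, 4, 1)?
d = n·P = (1)(3) + (0)(4) + (0)(1) = 3
Plane: x = 3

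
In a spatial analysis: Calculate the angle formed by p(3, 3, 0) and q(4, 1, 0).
p·q = 15, |p|² = 18, |q|² = 17
cos θ = 15/√306 ≈ 0.8575
θ ≈ 30.96°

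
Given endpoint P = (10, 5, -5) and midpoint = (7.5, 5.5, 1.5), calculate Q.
Q = (2×7.5 - 10, 2×5.5 - 5, 2×1.5 - (-5)) = (5, 6, 8)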